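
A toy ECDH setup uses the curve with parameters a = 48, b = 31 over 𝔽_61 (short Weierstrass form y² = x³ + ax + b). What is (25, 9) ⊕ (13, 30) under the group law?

(7, 51)

(25, 9) + (13, 30). λ = (30 - 9)/(13 - 25) ≡ 21/49 mod 61. 49⁻¹ ≡ 5 (mod 61), so λ ≡ 44.
  x = λ² - 25 - 13 = 1936 - 38 ≡ 7; y = λ·(25 - 7) - 9 ≡ 51. → (7, 51)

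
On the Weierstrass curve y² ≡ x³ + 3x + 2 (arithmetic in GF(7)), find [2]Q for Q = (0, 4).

(2, 4)

tangent at (0, 4): λ = (3·0² + 3)/(2·4) ≡ 3/1. 1⁻¹ ≡ 1 (mod 7), so λ ≡ 3·1 ≡ 3.
  x = λ² - 0 - 0 = 9 - 0 ≡ 2; y = λ·(0 - 2) - 4 ≡ 4. → (2, 4)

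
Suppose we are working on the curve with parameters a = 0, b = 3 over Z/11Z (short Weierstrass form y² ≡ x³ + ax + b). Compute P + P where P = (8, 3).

tangent at (8, 3): λ = (3·8² + 0)/(2·3) ≡ 5/6. 6⁻¹ ≡ 2 (mod 11), so λ ≡ 5·2 ≡ 10.
  x = λ² - 8 - 8 = 100 - 16 ≡ 7; y = λ·(8 - 7) - 3 ≡ 7. → (7, 7)

(7, 7)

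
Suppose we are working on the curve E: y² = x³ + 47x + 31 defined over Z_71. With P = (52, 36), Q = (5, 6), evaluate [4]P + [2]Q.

(25, 2)

First 4P:
Repeated addition: build up to 4P.
2P: tangent at (52, 36): λ = (3·52² + 47)/(2·36) ≡ 65/1. 1⁻¹ ≡ 1 (mod 71), so λ ≡ 65·1 ≡ 65.
  x = λ² - 52 - 52 = 4225 - 104 ≡ 3; y = λ·(52 - 3) - 36 ≡ 25. → (3, 25)
3P: (3, 25) + (52, 36). λ = (36 - 25)/(52 - 3) ≡ 11/49 mod 71. 49⁻¹ ≡ 29 (mod 71) since 49·29 = 1421 ≡ 1, so λ ≡ 35.
  x = λ² - 3 - 52 = 1225 - 55 ≡ 34; y = λ·(3 - 34) - 25 ≡ 26. → (34, 26)
4P: (34, 26) + (52, 36). λ = (36 - 26)/(52 - 34) ≡ 10/18 mod 71. 18⁻¹ ≡ 4 (mod 71) since 18·4 = 72 ≡ 1, so λ ≡ 40.
  x = λ² - 34 - 52 = 1600 - 86 ≡ 23; y = λ·(34 - 23) - 26 ≡ 59. → (23, 59)
4P = (23, 59).
Next 2Q:
Repeated addition: build up to 2Q.
2Q: tangent at (5, 6): λ = (3·5² + 47)/(2·6) ≡ 51/12. 12⁻¹ ≡ 6 (mod 71), so λ ≡ 51·6 ≡ 22.
  x = λ² - 5 - 5 = 484 - 10 ≡ 48; y = λ·(5 - 48) - 6 ≡ 42. → (48, 42)
2Q = (48, 42).
Finally 4P + 2Q:
(23, 59) + (48, 42). λ = (42 - 59)/(48 - 23) ≡ 54/25 mod 71. 25⁻¹ ≡ 54 (mod 71), so λ ≡ 5.
  x = λ² - 23 - 48 = 25 - 71 ≡ 25; y = λ·(23 - 25) - 59 ≡ 2. → (25, 2)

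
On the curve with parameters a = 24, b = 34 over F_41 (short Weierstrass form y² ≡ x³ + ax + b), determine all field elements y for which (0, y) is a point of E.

none

x³ + 24x + 34 = 34 ≡ 34 (mod 41).
34 is a non-residue mod 41; no y exists.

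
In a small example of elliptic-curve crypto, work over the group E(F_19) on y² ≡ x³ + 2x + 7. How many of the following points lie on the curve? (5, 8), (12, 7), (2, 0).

(5, 8): 8² ≡ 7, rhs ≡ 9 → off.
(12, 7): 7² ≡ 11, rhs ≡ 11 → on.
(2, 0): 0² ≡ 0, rhs ≡ 0 → on.

2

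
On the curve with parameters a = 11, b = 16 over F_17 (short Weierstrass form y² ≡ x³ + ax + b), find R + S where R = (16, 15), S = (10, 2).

(16, 15) + (10, 2). λ = (2 - 15)/(10 - 16) ≡ 4/11 mod 17. 11⁻¹ ≡ 14 (mod 17), so λ ≡ 5.
  x = λ² - 16 - 10 = 25 - 26 ≡ 16; y = λ·(16 - 16) - 15 ≡ 2. → (16, 2)

(16, 2)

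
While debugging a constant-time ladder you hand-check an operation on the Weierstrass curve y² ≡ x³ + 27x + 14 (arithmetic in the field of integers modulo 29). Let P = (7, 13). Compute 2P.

tangent at (7, 13): λ = (3·7² + 27)/(2·13) ≡ 0/26. 26⁻¹ ≡ 19 (mod 29), so λ ≡ 0·19 ≡ 0.
  x = λ² - 7 - 7 = 0 - 14 ≡ 15; y = λ·(7 - 15) - 13 ≡ 16. → (15, 16)

(15, 16)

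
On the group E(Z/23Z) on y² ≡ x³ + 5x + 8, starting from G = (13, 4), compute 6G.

(22, 5)

Repeated addition: build up to 6G.
2G: tangent at (13, 4): λ = (3·13² + 5)/(2·4) ≡ 6/8. 8⁻¹ ≡ 3 (mod 23), so λ ≡ 6·3 ≡ 18.
  x = λ² - 13 - 13 = 324 - 26 ≡ 22; y = λ·(13 - 22) - 4 ≡ 18. → (22, 18)
3G: (22, 18) + (13, 4). λ = (4 - 18)/(13 - 22) ≡ 9/14 mod 23. 14⁻¹ ≡ 5 (mod 23), so λ ≡ 22.
  x = λ² - 22 - 13 = 484 - 35 ≡ 12; y = λ·(22 - 12) - 18 ≡ 18. → (12, 18)
4G: (12, 18) + (13, 4). λ = (4 - 18)/(13 - 12) ≡ 9/1 mod 23. 1⁻¹ ≡ 1 (mod 23) since 1·1 = 1 ≡ 1, so λ ≡ 9.
  x = λ² - 12 - 13 = 81 - 25 ≡ 10; y = λ·(12 - 10) - 18 ≡ 0. → (10, 0)
5G: (10, 0) + (13, 4). λ = (4 - 0)/(13 - 10) ≡ 4/3 mod 23. 3⁻¹ ≡ 8 (mod 23), so λ ≡ 9.
  x = λ² - 10 - 13 = 81 - 23 ≡ 12; y = λ·(10 - 12) - 0 ≡ 5. → (12, 5)
6G: (12, 5) + (13, 4). λ = (4 - 5)/(13 - 12) ≡ 22/1 mod 23. 1⁻¹ ≡ 1 (mod 23) since 1·1 = 1 ≡ 1, so λ ≡ 22.
  x = λ² - 12 - 13 = 484 - 25 ≡ 22; y = λ·(12 - 22) - 5 ≡ 5. → (22, 5)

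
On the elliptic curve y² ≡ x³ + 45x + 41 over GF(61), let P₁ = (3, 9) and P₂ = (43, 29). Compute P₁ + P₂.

(3, 9) + (43, 29). λ = (29 - 9)/(43 - 3) ≡ 20/40 mod 61. 40⁻¹ ≡ 29 (mod 61), so λ ≡ 31.
  x = λ² - 3 - 43 = 961 - 46 ≡ 0; y = λ·(3 - 0) - 9 ≡ 23. → (0, 23)

(0, 23)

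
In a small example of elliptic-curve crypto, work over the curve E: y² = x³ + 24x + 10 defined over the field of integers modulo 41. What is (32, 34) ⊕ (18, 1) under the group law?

(34, 14)

(32, 34) + (18, 1). λ = (1 - 34)/(18 - 32) ≡ 8/27 mod 41. 27⁻¹ ≡ 38 (mod 41), so λ ≡ 17.
  x = λ² - 32 - 18 = 289 - 50 ≡ 34; y = λ·(32 - 34) - 34 ≡ 14. → (34, 14)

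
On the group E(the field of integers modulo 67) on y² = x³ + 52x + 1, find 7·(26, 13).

(43, 65)

Write G = (26, 13).
Double-and-add on 7 = (111)₂. Start with G = (26, 13) for the leading 1-bit.
double: tangent at (26, 13): λ = (3·26² + 52)/(2·13) ≡ 3/26. 26⁻¹ ≡ 49 (mod 67) since 26·49 = 1274 ≡ 1, so λ ≡ 3·49 ≡ 13.
  x = λ² - 26 - 26 = 169 - 52 ≡ 50; y = λ·(26 - 50) - 13 ≡ 10. → (50, 10)
add G: (50, 10) + (26, 13). λ = (13 - 10)/(26 - 50) ≡ 3/43 mod 67. 43⁻¹ ≡ 53 (mod 67) since 43·53 = 2279 ≡ 1, so λ ≡ 25.
  x = λ² - 50 - 26 = 625 - 76 ≡ 13; y = λ·(50 - 13) - 10 ≡ 44. → (13, 44)
double: tangent at (13, 44): λ = (3·13² + 52)/(2·44) ≡ 23/21. 21⁻¹ ≡ 16 (mod 67), so λ ≡ 23·16 ≡ 33.
  x = λ² - 13 - 13 = 1089 - 26 ≡ 58; y = λ·(13 - 58) - 44 ≡ 12. → (58, 12)
add G: (58, 12) + (26, 13). λ = (13 - 12)/(26 - 58) ≡ 1/35 mod 67. 35⁻¹ ≡ 23 (mod 67), so λ ≡ 23.
  x = λ² - 58 - 26 = 529 - 84 ≡ 43; y = λ·(58 - 43) - 12 ≡ 65. → (43, 65)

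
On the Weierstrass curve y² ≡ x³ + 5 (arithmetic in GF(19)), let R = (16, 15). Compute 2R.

(7, 14)

tangent at (16, 15): λ = (3·16² + 0)/(2·15) ≡ 8/11. 11⁻¹ ≡ 7 (mod 19) since 11·7 = 77 ≡ 1, so λ ≡ 8·7 ≡ 18.
  x = λ² - 16 - 16 = 324 - 32 ≡ 7; y = λ·(16 - 7) - 15 ≡ 14. → (7, 14)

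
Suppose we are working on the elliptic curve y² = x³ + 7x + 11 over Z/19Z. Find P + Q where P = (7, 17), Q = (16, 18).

(0, 7)

(7, 17) + (16, 18). λ = (18 - 17)/(16 - 7) ≡ 1/9 mod 19. 9⁻¹ ≡ 17 (mod 19) since 9·17 = 153 ≡ 1, so λ ≡ 17.
  x = λ² - 7 - 16 = 289 - 23 ≡ 0; y = λ·(7 - 0) - 17 ≡ 7. → (0, 7)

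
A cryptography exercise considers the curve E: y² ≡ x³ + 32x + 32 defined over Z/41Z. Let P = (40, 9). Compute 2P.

tangent at (40, 9): λ = (3·40² + 32)/(2·9) ≡ 35/18. 18⁻¹ ≡ 16 (mod 41) since 18·16 = 288 ≡ 1, so λ ≡ 35·16 ≡ 27.
  x = λ² - 40 - 40 = 729 - 80 ≡ 34; y = λ·(40 - 34) - 9 ≡ 30. → (34, 30)

(34, 30)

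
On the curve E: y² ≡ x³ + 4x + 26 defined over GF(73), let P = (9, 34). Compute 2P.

tangent at (9, 34): λ = (3·9² + 4)/(2·34) ≡ 28/68. 68⁻¹ ≡ 29 (mod 73), so λ ≡ 28·29 ≡ 9.
  x = λ² - 9 - 9 = 81 - 18 ≡ 63; y = λ·(9 - 63) - 34 ≡ 64. → (63, 64)

(63, 64)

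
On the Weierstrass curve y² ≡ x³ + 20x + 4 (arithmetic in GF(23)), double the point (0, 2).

tangent at (0, 2): λ = (3·0² + 20)/(2·2) ≡ 20/4. 4⁻¹ ≡ 6 (mod 23), so λ ≡ 20·6 ≡ 5.
  x = λ² - 0 - 0 = 25 - 0 ≡ 2; y = λ·(0 - 2) - 2 ≡ 11. → (2, 11)

(2, 11)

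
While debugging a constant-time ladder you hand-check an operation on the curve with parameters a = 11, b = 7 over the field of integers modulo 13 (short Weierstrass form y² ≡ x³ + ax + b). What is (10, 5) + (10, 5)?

tangent at (10, 5): λ = (3·10² + 11)/(2·5) ≡ 12/10. 10⁻¹ ≡ 4 (mod 13), so λ ≡ 12·4 ≡ 9.
  x = λ² - 10 - 10 = 81 - 20 ≡ 9; y = λ·(10 - 9) - 5 ≡ 4. → (9, 4)

(9, 4)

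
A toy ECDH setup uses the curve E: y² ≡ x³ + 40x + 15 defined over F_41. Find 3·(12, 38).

Write G = (12, 38).
Repeated addition: build up to 3G.
2G: tangent at (12, 38): λ = (3·12² + 40)/(2·38) ≡ 21/35. 35⁻¹ ≡ 34 (mod 41) since 35·34 = 1190 ≡ 1, so λ ≡ 21·34 ≡ 17.
  x = λ² - 12 - 12 = 289 - 24 ≡ 19; y = λ·(12 - 19) - 38 ≡ 7. → (19, 7)
3G: (19, 7) + (12, 38). λ = (38 - 7)/(12 - 19) ≡ 31/34 mod 41. 34⁻¹ ≡ 35 (mod 41), so λ ≡ 19.
  x = λ² - 19 - 12 = 361 - 31 ≡ 2; y = λ·(19 - 2) - 7 ≡ 29. → (2, 29)

(2, 29)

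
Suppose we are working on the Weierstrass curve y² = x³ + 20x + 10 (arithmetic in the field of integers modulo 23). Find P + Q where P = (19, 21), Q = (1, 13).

(12, 0)

(19, 21) + (1, 13). λ = (13 - 21)/(1 - 19) ≡ 15/5 mod 23. 5⁻¹ ≡ 14 (mod 23) since 5·14 = 70 ≡ 1, so λ ≡ 3.
  x = λ² - 19 - 1 = 9 - 20 ≡ 12; y = λ·(19 - 12) - 21 ≡ 0. → (12, 0)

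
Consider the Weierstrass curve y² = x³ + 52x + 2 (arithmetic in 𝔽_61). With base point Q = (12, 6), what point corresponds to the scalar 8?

Repeated addition: build up to 8Q.
2Q: tangent at (12, 6): λ = (3·12² + 52)/(2·6) ≡ 57/12. 12⁻¹ ≡ 56 (mod 61) since 12·56 = 672 ≡ 1, so λ ≡ 57·56 ≡ 20.
  x = λ² - 12 - 12 = 400 - 24 ≡ 10; y = λ·(12 - 10) - 6 ≡ 34. → (10, 34)
3Q: (10, 34) + (12, 6). λ = (6 - 34)/(12 - 10) ≡ 33/2 mod 61. 2⁻¹ ≡ 31 (mod 61) since 2·31 = 62 ≡ 1, so λ ≡ 47.
  x = λ² - 10 - 12 = 2209 - 22 ≡ 52; y = λ·(10 - 52) - 34 ≡ 5. → (52, 5)
4Q: (52, 5) + (12, 6). λ = (6 - 5)/(12 - 52) ≡ 1/21 mod 61. 21⁻¹ ≡ 32 (mod 61) since 21·32 = 672 ≡ 1, so λ ≡ 32.
  x = λ² - 52 - 12 = 1024 - 64 ≡ 45; y = λ·(52 - 45) - 5 ≡ 36. → (45, 36)
5Q: (45, 36) + (12, 6). λ = (6 - 36)/(12 - 45) ≡ 31/28 mod 61. 28⁻¹ ≡ 24 (mod 61) since 28·24 = 672 ≡ 1, so λ ≡ 12.
  x = λ² - 45 - 12 = 144 - 57 ≡ 26; y = λ·(45 - 26) - 36 ≡ 9. → (26, 9)
6Q: (26, 9) + (12, 6). λ = (6 - 9)/(12 - 26) ≡ 58/47 mod 61. 47⁻¹ ≡ 13 (mod 61), so λ ≡ 22.
  x = λ² - 26 - 12 = 484 - 38 ≡ 19; y = λ·(26 - 19) - 9 ≡ 23. → (19, 23)
7Q: (19, 23) + (12, 6). λ = (6 - 23)/(12 - 19) ≡ 44/54 mod 61. 54⁻¹ ≡ 26 (mod 61) since 54·26 = 1404 ≡ 1, so λ ≡ 46.
  x = λ² - 19 - 12 = 2116 - 31 ≡ 11; y = λ·(19 - 11) - 23 ≡ 40. → (11, 40)
8Q: (11, 40) + (12, 6). λ = (6 - 40)/(12 - 11) ≡ 27/1 mod 61. 1⁻¹ ≡ 1 (mod 61) since 1·1 = 1 ≡ 1, so λ ≡ 27.
  x = λ² - 11 - 12 = 729 - 23 ≡ 35; y = λ·(11 - 35) - 40 ≡ 44. → (35, 44)

(35, 44)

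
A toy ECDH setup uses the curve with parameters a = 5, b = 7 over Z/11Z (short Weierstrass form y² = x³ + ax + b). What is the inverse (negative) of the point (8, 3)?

-(8, 3) = (8, -3 mod 11) = (8, 8).

(8, 8)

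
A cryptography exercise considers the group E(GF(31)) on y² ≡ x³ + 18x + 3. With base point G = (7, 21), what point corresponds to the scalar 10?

Double-and-add on 10 = (1010)₂. Start with G = (7, 21) for the leading 1-bit.
double: tangent at (7, 21): λ = (3·7² + 18)/(2·21) ≡ 10/11. 11⁻¹ ≡ 17 (mod 31) since 11·17 = 187 ≡ 1, so λ ≡ 10·17 ≡ 15.
  x = λ² - 7 - 7 = 225 - 14 ≡ 25; y = λ·(7 - 25) - 21 ≡ 19. → (25, 19)
double: tangent at (25, 19): λ = (3·25² + 18)/(2·19) ≡ 2/7. 7⁻¹ ≡ 9 (mod 31) since 7·9 = 63 ≡ 1, so λ ≡ 2·9 ≡ 18.
  x = λ² - 25 - 25 = 324 - 50 ≡ 26; y = λ·(25 - 26) - 19 ≡ 25. → (26, 25)
add G: (26, 25) + (7, 21). λ = (21 - 25)/(7 - 26) ≡ 27/12 mod 31. 12⁻¹ ≡ 13 (mod 31), so λ ≡ 10.
  x = λ² - 26 - 7 = 100 - 33 ≡ 5; y = λ·(26 - 5) - 25 ≡ 30. → (5, 30)
double: tangent at (5, 30): λ = (3·5² + 18)/(2·30) ≡ 0/29. 29⁻¹ ≡ 15 (mod 31), so λ ≡ 0·15 ≡ 0.
  x = λ² - 5 - 5 = 0 - 10 ≡ 21; y = λ·(5 - 21) - 30 ≡ 1. → (21, 1)

(21, 1)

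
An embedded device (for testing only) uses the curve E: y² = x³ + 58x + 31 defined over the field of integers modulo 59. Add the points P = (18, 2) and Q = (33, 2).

(18, 2) + (33, 2). λ = (2 - 2)/(33 - 18) ≡ 0/15 mod 59. 15⁻¹ ≡ 4 (mod 59), so λ ≡ 0.
  x = λ² - 18 - 33 = 0 - 51 ≡ 8; y = λ·(18 - 8) - 2 ≡ 57. → (8, 57)

(8, 57)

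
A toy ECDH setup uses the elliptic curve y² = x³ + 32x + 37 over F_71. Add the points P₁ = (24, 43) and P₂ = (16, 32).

(24, 43) + (16, 32). λ = (32 - 43)/(16 - 24) ≡ 60/63 mod 71. 63⁻¹ ≡ 62 (mod 71), so λ ≡ 28.
  x = λ² - 24 - 16 = 784 - 40 ≡ 34; y = λ·(24 - 34) - 43 ≡ 32. → (34, 32)

(34, 32)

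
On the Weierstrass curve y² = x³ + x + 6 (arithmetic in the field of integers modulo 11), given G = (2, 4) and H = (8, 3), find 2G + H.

(2, 7)

First 2G:
Repeated addition: build up to 2G.
2G: tangent at (2, 4): λ = (3·2² + 1)/(2·4) ≡ 2/8. 8⁻¹ ≡ 7 (mod 11), so λ ≡ 2·7 ≡ 3.
  x = λ² - 2 - 2 = 9 - 4 ≡ 5; y = λ·(2 - 5) - 4 ≡ 9. → (5, 9)
2G = (5, 9).
Finally 2G + H:
(5, 9) + (8, 3). λ = (3 - 9)/(8 - 5) ≡ 5/3 mod 11. 3⁻¹ ≡ 4 (mod 11), so λ ≡ 9.
  x = λ² - 5 - 8 = 81 - 13 ≡ 2; y = λ·(5 - 2) - 9 ≡ 7. → (2, 7)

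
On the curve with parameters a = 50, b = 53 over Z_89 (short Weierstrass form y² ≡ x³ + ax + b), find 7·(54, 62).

Write G = (54, 62).
Double-and-add on 7 = (111)₂. Start with G = (54, 62) for the leading 1-bit.
double: tangent at (54, 62): λ = (3·54² + 50)/(2·62) ≡ 76/35. 35⁻¹ ≡ 28 (mod 89), so λ ≡ 76·28 ≡ 81.
  x = λ² - 54 - 54 = 6561 - 108 ≡ 45; y = λ·(54 - 45) - 62 ≡ 44. → (45, 44)
add G: (45, 44) + (54, 62). λ = (62 - 44)/(54 - 45) ≡ 18/9 mod 89. 9⁻¹ ≡ 10 (mod 89), so λ ≡ 2.
  x = λ² - 45 - 54 = 4 - 99 ≡ 83; y = λ·(45 - 83) - 44 ≡ 58. → (83, 58)
double: tangent at (83, 58): λ = (3·83² + 50)/(2·58) ≡ 69/27. 27⁻¹ ≡ 33 (mod 89) since 27·33 = 891 ≡ 1, so λ ≡ 69·33 ≡ 52.
  x = λ² - 83 - 83 = 2704 - 166 ≡ 46; y = λ·(83 - 46) - 58 ≡ 86. → (46, 86)
add G: (46, 86) + (54, 62). λ = (62 - 86)/(54 - 46) ≡ 65/8 mod 89. 8⁻¹ ≡ 78 (mod 89), so λ ≡ 86.
  x = λ² - 46 - 54 = 7396 - 100 ≡ 87; y = λ·(46 - 87) - 86 ≡ 37. → (87, 37)

(87, 37)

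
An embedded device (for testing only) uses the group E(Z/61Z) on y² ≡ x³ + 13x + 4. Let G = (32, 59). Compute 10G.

Repeated addition: build up to 10G.
2G: tangent at (32, 59): λ = (3·32² + 13)/(2·59) ≡ 35/57. 57⁻¹ ≡ 15 (mod 61) since 57·15 = 855 ≡ 1, so λ ≡ 35·15 ≡ 37.
  x = λ² - 32 - 32 = 1369 - 64 ≡ 24; y = λ·(32 - 24) - 59 ≡ 54. → (24, 54)
3G: (24, 54) + (32, 59). λ = (59 - 54)/(32 - 24) ≡ 5/8 mod 61. 8⁻¹ ≡ 23 (mod 61), so λ ≡ 54.
  x = λ² - 24 - 32 = 2916 - 56 ≡ 54; y = λ·(24 - 54) - 54 ≡ 34. → (54, 34)
4G: (54, 34) + (32, 59). λ = (59 - 34)/(32 - 54) ≡ 25/39 mod 61. 39⁻¹ ≡ 36 (mod 61) since 39·36 = 1404 ≡ 1, so λ ≡ 46.
  x = λ² - 54 - 32 = 2116 - 86 ≡ 17; y = λ·(54 - 17) - 34 ≡ 21. → (17, 21)
5G: (17, 21) + (32, 59). λ = (59 - 21)/(32 - 17) ≡ 38/15 mod 61. 15⁻¹ ≡ 57 (mod 61) since 15·57 = 855 ≡ 1, so λ ≡ 31.
  x = λ² - 17 - 32 = 961 - 49 ≡ 58; y = λ·(17 - 58) - 21 ≡ 50. → (58, 50)
6G: (58, 50) + (32, 59). λ = (59 - 50)/(32 - 58) ≡ 9/35 mod 61. 35⁻¹ ≡ 7 (mod 61), so λ ≡ 2.
  x = λ² - 58 - 32 = 4 - 90 ≡ 36; y = λ·(58 - 36) - 50 ≡ 55. → (36, 55)
7G: (36, 55) + (32, 59). λ = (59 - 55)/(32 - 36) ≡ 4/57 mod 61. 57⁻¹ ≡ 15 (mod 61) since 57·15 = 855 ≡ 1, so λ ≡ 60.
  x = λ² - 36 - 32 = 3600 - 68 ≡ 55; y = λ·(36 - 55) - 55 ≡ 25. → (55, 25)
8G: (55, 25) + (32, 59). λ = (59 - 25)/(32 - 55) ≡ 34/38 mod 61. 38⁻¹ ≡ 53 (mod 61) since 38·53 = 2014 ≡ 1, so λ ≡ 33.
  x = λ² - 55 - 32 = 1089 - 87 ≡ 26; y = λ·(55 - 26) - 25 ≡ 17. → (26, 17)
9G: (26, 17) + (32, 59). λ = (59 - 17)/(32 - 26) ≡ 42/6 mod 61. 6⁻¹ ≡ 51 (mod 61) since 6·51 = 306 ≡ 1, so λ ≡ 7.
  x = λ² - 26 - 32 = 49 - 58 ≡ 52; y = λ·(26 - 52) - 17 ≡ 45. → (52, 45)
10G: (52, 45) + (32, 59). λ = (59 - 45)/(32 - 52) ≡ 14/41 mod 61. 41⁻¹ ≡ 3 (mod 61), so λ ≡ 42.
  x = λ² - 52 - 32 = 1764 - 84 ≡ 33; y = λ·(52 - 33) - 45 ≡ 21. → (33, 21)

(33, 21)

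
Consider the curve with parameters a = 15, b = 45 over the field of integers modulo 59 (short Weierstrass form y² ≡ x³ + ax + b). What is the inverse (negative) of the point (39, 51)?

-(39, 51) = (39, -51 mod 59) = (39, 8).

(39, 8)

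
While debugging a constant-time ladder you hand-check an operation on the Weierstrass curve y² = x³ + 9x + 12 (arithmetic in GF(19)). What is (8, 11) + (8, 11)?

(8, 8)

tangent at (8, 11): λ = (3·8² + 9)/(2·11) ≡ 11/3. 3⁻¹ ≡ 13 (mod 19), so λ ≡ 11·13 ≡ 10.
  x = λ² - 8 - 8 = 100 - 16 ≡ 8; y = λ·(8 - 8) - 11 ≡ 8. → (8, 8)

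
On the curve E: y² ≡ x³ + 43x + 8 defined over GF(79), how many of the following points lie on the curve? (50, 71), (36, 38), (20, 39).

(50, 71): 71² ≡ 64, rhs ≡ 47 → off.
(36, 38): 38² ≡ 22, rhs ≡ 22 → on.
(20, 39): 39² ≡ 20, rhs ≡ 20 → on.

2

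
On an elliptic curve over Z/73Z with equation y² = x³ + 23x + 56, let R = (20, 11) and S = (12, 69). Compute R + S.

(20, 11) + (12, 69). λ = (69 - 11)/(12 - 20) ≡ 58/65 mod 73. 65⁻¹ ≡ 9 (mod 73), so λ ≡ 11.
  x = λ² - 20 - 12 = 121 - 32 ≡ 16; y = λ·(20 - 16) - 11 ≡ 33. → (16, 33)

(16, 33)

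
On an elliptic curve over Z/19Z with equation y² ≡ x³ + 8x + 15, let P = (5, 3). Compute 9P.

Repeated addition: build up to 9P.
2P: tangent at (5, 3): λ = (3·5² + 8)/(2·3) ≡ 7/6. 6⁻¹ ≡ 16 (mod 19) since 6·16 = 96 ≡ 1, so λ ≡ 7·16 ≡ 17.
  x = λ² - 5 - 5 = 289 - 10 ≡ 13; y = λ·(5 - 13) - 3 ≡ 13. → (13, 13)
3P: (13, 13) + (5, 3). λ = (3 - 13)/(5 - 13) ≡ 9/11 mod 19. 11⁻¹ ≡ 7 (mod 19), so λ ≡ 6.
  x = λ² - 13 - 5 = 36 - 18 ≡ 18; y = λ·(13 - 18) - 13 ≡ 14. → (18, 14)
4P: (18, 14) + (5, 3). λ = (3 - 14)/(5 - 18) ≡ 8/6 mod 19. 6⁻¹ ≡ 16 (mod 19) since 6·16 = 96 ≡ 1, so λ ≡ 14.
  x = λ² - 18 - 5 = 196 - 23 ≡ 2; y = λ·(18 - 2) - 14 ≡ 1. → (2, 1)
5P: (2, 1) + (5, 3). λ = (3 - 1)/(5 - 2) ≡ 2/3 mod 19. 3⁻¹ ≡ 13 (mod 19) since 3·13 = 39 ≡ 1, so λ ≡ 7.
  x = λ² - 2 - 5 = 49 - 7 ≡ 4; y = λ·(2 - 4) - 1 ≡ 4. → (4, 4)
6P: (4, 4) + (5, 3). λ = (3 - 4)/(5 - 4) ≡ 18/1 mod 19. 1⁻¹ ≡ 1 (mod 19), so λ ≡ 18.
  x = λ² - 4 - 5 = 324 - 9 ≡ 11; y = λ·(4 - 11) - 4 ≡ 3. → (11, 3)
7P: (11, 3) + (5, 3). λ = (3 - 3)/(5 - 11) ≡ 0/13 mod 19. 13⁻¹ ≡ 3 (mod 19), so λ ≡ 0.
  x = λ² - 11 - 5 = 0 - 16 ≡ 3; y = λ·(11 - 3) - 3 ≡ 16. → (3, 16)
8P: (3, 16) + (5, 3). λ = (3 - 16)/(5 - 3) ≡ 6/2 mod 19. 2⁻¹ ≡ 10 (mod 19) since 2·10 = 20 ≡ 1, so λ ≡ 3.
  x = λ² - 3 - 5 = 9 - 8 ≡ 1; y = λ·(3 - 1) - 16 ≡ 9. → (1, 9)
9P: (1, 9) + (5, 3). λ = (3 - 9)/(5 - 1) ≡ 13/4 mod 19. 4⁻¹ ≡ 5 (mod 19), so λ ≡ 8.
  x = λ² - 1 - 5 = 64 - 6 ≡ 1; y = λ·(1 - 1) - 9 ≡ 10. → (1, 10)

(1, 10)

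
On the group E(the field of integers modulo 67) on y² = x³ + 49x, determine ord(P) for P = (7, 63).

2P: tangent at (7, 63): λ = (3·7² + 49)/(2·63) ≡ 62/59. 59⁻¹ ≡ 25 (mod 67), so λ ≡ 62·25 ≡ 9.
  x = λ² - 7 - 7 = 81 - 14 ≡ 0; y = λ·(7 - 0) - 63 ≡ 0. → (0, 0)
3P: (0, 0) + (7, 63). λ = (63 - 0)/(7 - 0) ≡ 63/7 mod 67. 7⁻¹ ≡ 48 (mod 67) since 7·48 = 336 ≡ 1, so λ ≡ 9.
  x = λ² - 0 - 7 = 81 - 7 ≡ 7; y = λ·(0 - 7) - 0 ≡ 4. → (7, 4)
4P: (7, 4) + (7, 63): same x and y₁ ≡ -y₂, so the sum is ∞.
4P = ∞, so the order is 4.

4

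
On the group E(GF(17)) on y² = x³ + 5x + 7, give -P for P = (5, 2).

(5, 15)

-(5, 2) = (5, -2 mod 17) = (5, 15).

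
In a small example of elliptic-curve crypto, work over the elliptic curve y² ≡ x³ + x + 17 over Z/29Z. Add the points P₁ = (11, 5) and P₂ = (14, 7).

(27, 23)

(11, 5) + (14, 7). λ = (7 - 5)/(14 - 11) ≡ 2/3 mod 29. 3⁻¹ ≡ 10 (mod 29) since 3·10 = 30 ≡ 1, so λ ≡ 20.
  x = λ² - 11 - 14 = 400 - 25 ≡ 27; y = λ·(11 - 27) - 5 ≡ 23. → (27, 23)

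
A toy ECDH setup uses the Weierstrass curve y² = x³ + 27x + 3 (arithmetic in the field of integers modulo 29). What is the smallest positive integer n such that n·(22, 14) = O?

10

2P: tangent at (22, 14): λ = (3·22² + 27)/(2·14) ≡ 0/28. 28⁻¹ ≡ 28 (mod 29) since 28·28 = 784 ≡ 1, so λ ≡ 0·28 ≡ 0.
  x = λ² - 22 - 22 = 0 - 44 ≡ 14; y = λ·(22 - 14) - 14 ≡ 15. → (14, 15)
3P: (14, 15) + (22, 14). λ = (14 - 15)/(22 - 14) ≡ 28/8 mod 29. 8⁻¹ ≡ 11 (mod 29), so λ ≡ 18.
  x = λ² - 14 - 22 = 324 - 36 ≡ 27; y = λ·(14 - 27) - 15 ≡ 12. → (27, 12)
4P: (27, 12) + (22, 14). λ = (14 - 12)/(22 - 27) ≡ 2/24 mod 29. 24⁻¹ ≡ 23 (mod 29) since 24·23 = 552 ≡ 1, so λ ≡ 17.
  x = λ² - 27 - 22 = 289 - 49 ≡ 8; y = λ·(27 - 8) - 12 ≡ 21. → (8, 21)
5P: (8, 21) + (22, 14). λ = (14 - 21)/(22 - 8) ≡ 22/14 mod 29. 14⁻¹ ≡ 27 (mod 29), so λ ≡ 14.
  x = λ² - 8 - 22 = 196 - 30 ≡ 21; y = λ·(8 - 21) - 21 ≡ 0. → (21, 0)
6P: (21, 0) + (22, 14). λ = (14 - 0)/(22 - 21) ≡ 14/1 mod 29. 1⁻¹ ≡ 1 (mod 29), so λ ≡ 14.
  x = λ² - 21 - 22 = 196 - 43 ≡ 8; y = λ·(21 - 8) - 0 ≡ 8. → (8, 8)
7P: (8, 8) + (22, 14). λ = (14 - 8)/(22 - 8) ≡ 6/14 mod 29. 14⁻¹ ≡ 27 (mod 29), so λ ≡ 17.
  x = λ² - 8 - 22 = 289 - 30 ≡ 27; y = λ·(8 - 27) - 8 ≡ 17. → (27, 17)
8P: (27, 17) + (22, 14). λ = (14 - 17)/(22 - 27) ≡ 26/24 mod 29. 24⁻¹ ≡ 23 (mod 29), so λ ≡ 18.
  x = λ² - 27 - 22 = 324 - 49 ≡ 14; y = λ·(27 - 14) - 17 ≡ 14. → (14, 14)
9P: (14, 14) + (22, 14). λ = (14 - 14)/(22 - 14) ≡ 0/8 mod 29. 8⁻¹ ≡ 11 (mod 29), so λ ≡ 0.
  x = λ² - 14 - 22 = 0 - 36 ≡ 22; y = λ·(14 - 22) - 14 ≡ 15. → (22, 15)
10P: (22, 15) + (22, 14): same x and y₁ ≡ -y₂, so the sum is O.
10P = O, so the order is 10.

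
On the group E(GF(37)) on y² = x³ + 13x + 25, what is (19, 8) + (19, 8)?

tangent at (19, 8): λ = (3·19² + 13)/(2·8) ≡ 23/16. 16⁻¹ ≡ 7 (mod 37) since 16·7 = 112 ≡ 1, so λ ≡ 23·7 ≡ 13.
  x = λ² - 19 - 19 = 169 - 38 ≡ 20; y = λ·(19 - 20) - 8 ≡ 16. → (20, 16)

(20, 16)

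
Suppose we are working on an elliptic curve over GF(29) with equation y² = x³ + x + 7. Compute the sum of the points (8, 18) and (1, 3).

(24, 14)

(8, 18) + (1, 3). λ = (3 - 18)/(1 - 8) ≡ 14/22 mod 29. 22⁻¹ ≡ 4 (mod 29) since 22·4 = 88 ≡ 1, so λ ≡ 27.
  x = λ² - 8 - 1 = 729 - 9 ≡ 24; y = λ·(8 - 24) - 18 ≡ 14. → (24, 14)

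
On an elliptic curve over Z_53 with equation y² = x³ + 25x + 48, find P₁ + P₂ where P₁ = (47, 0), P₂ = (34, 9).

(47, 0) + (34, 9). λ = (9 - 0)/(34 - 47) ≡ 9/40 mod 53. 40⁻¹ ≡ 4 (mod 53) since 40·4 = 160 ≡ 1, so λ ≡ 36.
  x = λ² - 47 - 34 = 1296 - 81 ≡ 49; y = λ·(47 - 49) - 0 ≡ 34. → (49, 34)

(49, 34)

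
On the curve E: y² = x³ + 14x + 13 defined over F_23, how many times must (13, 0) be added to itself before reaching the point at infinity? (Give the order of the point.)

2P: (13, 0) + (13, 0): same x and y₁ ≡ -y₂, so the sum is the point at infinity.
2P = the point at infinity, so the order is 2.

2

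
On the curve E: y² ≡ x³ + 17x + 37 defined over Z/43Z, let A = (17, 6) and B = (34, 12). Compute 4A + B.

First 4A:
Double-and-add on 4 = (100)₂. Start with A = (17, 6) for the leading 1-bit.
double: tangent at (17, 6): λ = (3·17² + 17)/(2·6) ≡ 24/12. 12⁻¹ ≡ 18 (mod 43), so λ ≡ 24·18 ≡ 2.
  x = λ² - 17 - 17 = 4 - 34 ≡ 13; y = λ·(17 - 13) - 6 ≡ 2. → (13, 2)
double: tangent at (13, 2): λ = (3·13² + 17)/(2·2) ≡ 8/4. 4⁻¹ ≡ 11 (mod 43) since 4·11 = 44 ≡ 1, so λ ≡ 8·11 ≡ 2.
  x = λ² - 13 - 13 = 4 - 26 ≡ 21; y = λ·(13 - 21) - 2 ≡ 25. → (21, 25)
4A = (21, 25).
Finally 4A + B:
(21, 25) + (34, 12). λ = (12 - 25)/(34 - 21) ≡ 30/13 mod 43. 13⁻¹ ≡ 10 (mod 43) since 13·10 = 130 ≡ 1, so λ ≡ 42.
  x = λ² - 21 - 34 = 1764 - 55 ≡ 32; y = λ·(21 - 32) - 25 ≡ 29. → (32, 29)

(32, 29)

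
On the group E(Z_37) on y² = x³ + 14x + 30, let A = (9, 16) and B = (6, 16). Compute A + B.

(22, 21)

(9, 16) + (6, 16). λ = (16 - 16)/(6 - 9) ≡ 0/34 mod 37. 34⁻¹ ≡ 12 (mod 37) since 34·12 = 408 ≡ 1, so λ ≡ 0.
  x = λ² - 9 - 6 = 0 - 15 ≡ 22; y = λ·(9 - 22) - 16 ≡ 21. → (22, 21)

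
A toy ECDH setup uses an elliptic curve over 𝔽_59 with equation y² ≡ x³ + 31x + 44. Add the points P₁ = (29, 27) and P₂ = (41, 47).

(29, 27) + (41, 47). λ = (47 - 27)/(41 - 29) ≡ 20/12 mod 59. 12⁻¹ ≡ 5 (mod 59) since 12·5 = 60 ≡ 1, so λ ≡ 41.
  x = λ² - 29 - 41 = 1681 - 70 ≡ 18; y = λ·(29 - 18) - 27 ≡ 11. → (18, 11)

(18, 11)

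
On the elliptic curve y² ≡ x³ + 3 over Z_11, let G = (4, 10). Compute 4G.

Repeated addition: build up to 4G.
2G: tangent at (4, 10): λ = (3·4² + 0)/(2·10) ≡ 4/9. 9⁻¹ ≡ 5 (mod 11), so λ ≡ 4·5 ≡ 9.
  x = λ² - 4 - 4 = 81 - 8 ≡ 7; y = λ·(4 - 7) - 10 ≡ 7. → (7, 7)
3G: (7, 7) + (4, 10). λ = (10 - 7)/(4 - 7) ≡ 3/8 mod 11. 8⁻¹ ≡ 7 (mod 11), so λ ≡ 10.
  x = λ² - 7 - 4 = 100 - 11 ≡ 1; y = λ·(7 - 1) - 7 ≡ 9. → (1, 9)
4G: (1, 9) + (4, 10). λ = (10 - 9)/(4 - 1) ≡ 1/3 mod 11. 3⁻¹ ≡ 4 (mod 11) since 3·4 = 12 ≡ 1, so λ ≡ 4.
  x = λ² - 1 - 4 = 16 - 5 ≡ 0; y = λ·(1 - 0) - 9 ≡ 6. → (0, 6)

(0, 6)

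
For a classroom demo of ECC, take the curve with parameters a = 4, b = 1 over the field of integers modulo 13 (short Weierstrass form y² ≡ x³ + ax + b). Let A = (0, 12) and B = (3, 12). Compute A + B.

(10, 1)

(0, 12) + (3, 12). λ = (12 - 12)/(3 - 0) ≡ 0/3 mod 13. 3⁻¹ ≡ 9 (mod 13) since 3·9 = 27 ≡ 1, so λ ≡ 0.
  x = λ² - 0 - 3 = 0 - 3 ≡ 10; y = λ·(0 - 10) - 12 ≡ 1. → (10, 1)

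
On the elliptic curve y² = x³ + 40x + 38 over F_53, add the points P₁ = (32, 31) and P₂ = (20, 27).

(7, 48)

(32, 31) + (20, 27). λ = (27 - 31)/(20 - 32) ≡ 49/41 mod 53. 41⁻¹ ≡ 22 (mod 53), so λ ≡ 18.
  x = λ² - 32 - 20 = 324 - 52 ≡ 7; y = λ·(32 - 7) - 31 ≡ 48. → (7, 48)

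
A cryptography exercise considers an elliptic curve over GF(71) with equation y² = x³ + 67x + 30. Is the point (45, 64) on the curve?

no

y² = 64² ≡ 49; x³ + 67x + 30 = 94170 ≡ 24 (mod 71). 49 ≠ 24.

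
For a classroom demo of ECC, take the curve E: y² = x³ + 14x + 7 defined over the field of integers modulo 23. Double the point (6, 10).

tangent at (6, 10): λ = (3·6² + 14)/(2·10) ≡ 7/20. 20⁻¹ ≡ 15 (mod 23), so λ ≡ 7·15 ≡ 13.
  x = λ² - 6 - 6 = 169 - 12 ≡ 19; y = λ·(6 - 19) - 10 ≡ 5. → (19, 5)

(19, 5)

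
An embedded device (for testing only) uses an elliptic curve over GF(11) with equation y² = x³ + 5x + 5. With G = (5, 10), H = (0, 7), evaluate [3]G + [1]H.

First 3G:
Repeated addition: build up to 3G.
2G: tangent at (5, 10): λ = (3·5² + 5)/(2·10) ≡ 3/9. 9⁻¹ ≡ 5 (mod 11), so λ ≡ 3·5 ≡ 4.
  x = λ² - 5 - 5 = 16 - 10 ≡ 6; y = λ·(5 - 6) - 10 ≡ 8. → (6, 8)
3G: (6, 8) + (5, 10). λ = (10 - 8)/(5 - 6) ≡ 2/10 mod 11. 10⁻¹ ≡ 10 (mod 11) since 10·10 = 100 ≡ 1, so λ ≡ 9.
  x = λ² - 6 - 5 = 81 - 11 ≡ 4; y = λ·(6 - 4) - 8 ≡ 10. → (4, 10)
3G = (4, 10).
Finally 3G + H:
(4, 10) + (0, 7). λ = (7 - 10)/(0 - 4) ≡ 8/7 mod 11. 7⁻¹ ≡ 8 (mod 11), so λ ≡ 9.
  x = λ² - 4 - 0 = 81 - 4 ≡ 0; y = λ·(4 - 0) - 10 ≡ 4. → (0, 4)

(0, 4)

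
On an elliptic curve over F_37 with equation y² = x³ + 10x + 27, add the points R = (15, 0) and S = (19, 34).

(15, 0) + (19, 34). λ = (34 - 0)/(19 - 15) ≡ 34/4 mod 37. 4⁻¹ ≡ 28 (mod 37), so λ ≡ 27.
  x = λ² - 15 - 19 = 729 - 34 ≡ 29; y = λ·(15 - 29) - 0 ≡ 29. → (29, 29)

(29, 29)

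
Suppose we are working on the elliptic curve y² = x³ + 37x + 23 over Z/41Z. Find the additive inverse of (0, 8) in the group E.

-(0, 8) = (0, -8 mod 41) = (0, 33).

(0, 33)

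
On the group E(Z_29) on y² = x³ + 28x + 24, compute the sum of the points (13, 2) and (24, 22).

(14, 12)

(13, 2) + (24, 22). λ = (22 - 2)/(24 - 13) ≡ 20/11 mod 29. 11⁻¹ ≡ 8 (mod 29), so λ ≡ 15.
  x = λ² - 13 - 24 = 225 - 37 ≡ 14; y = λ·(13 - 14) - 2 ≡ 12. → (14, 12)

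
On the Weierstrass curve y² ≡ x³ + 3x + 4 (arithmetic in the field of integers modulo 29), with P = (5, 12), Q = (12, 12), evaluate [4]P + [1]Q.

First 4P:
Repeated addition: build up to 4P.
2P: tangent at (5, 12): λ = (3·5² + 3)/(2·12) ≡ 20/24. 24⁻¹ ≡ 23 (mod 29), so λ ≡ 20·23 ≡ 25.
  x = λ² - 5 - 5 = 625 - 10 ≡ 6; y = λ·(5 - 6) - 12 ≡ 21. → (6, 21)
3P: (6, 21) + (5, 12). λ = (12 - 21)/(5 - 6) ≡ 20/28 mod 29. 28⁻¹ ≡ 28 (mod 29) since 28·28 = 784 ≡ 1, so λ ≡ 9.
  x = λ² - 6 - 5 = 81 - 11 ≡ 12; y = λ·(6 - 12) - 21 ≡ 12. → (12, 12)
4P: (12, 12) + (5, 12). λ = (12 - 12)/(5 - 12) ≡ 0/22 mod 29. 22⁻¹ ≡ 4 (mod 29) since 22·4 = 88 ≡ 1, so λ ≡ 0.
  x = λ² - 12 - 5 = 0 - 17 ≡ 12; y = λ·(12 - 12) - 12 ≡ 17. → (12, 17)
4P = (12, 17).
Finally 4P + Q:
(12, 17) + (12, 12): same x and y₁ ≡ -y₂, so the sum is the point at infinity.

O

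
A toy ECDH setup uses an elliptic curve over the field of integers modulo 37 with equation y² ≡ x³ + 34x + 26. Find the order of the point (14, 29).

8

2P: tangent at (14, 29): λ = (3·14² + 34)/(2·29) ≡ 30/21. 21⁻¹ ≡ 30 (mod 37), so λ ≡ 30·30 ≡ 12.
  x = λ² - 14 - 14 = 144 - 28 ≡ 5; y = λ·(14 - 5) - 29 ≡ 5. → (5, 5)
3P: (5, 5) + (14, 29). λ = (29 - 5)/(14 - 5) ≡ 24/9 mod 37. 9⁻¹ ≡ 33 (mod 37) since 9·33 = 297 ≡ 1, so λ ≡ 15.
  x = λ² - 5 - 14 = 225 - 19 ≡ 21; y = λ·(5 - 21) - 5 ≡ 14. → (21, 14)
4P: (21, 14) + (14, 29). λ = (29 - 14)/(14 - 21) ≡ 15/30 mod 37. 30⁻¹ ≡ 21 (mod 37) since 30·21 = 630 ≡ 1, so λ ≡ 19.
  x = λ² - 21 - 14 = 361 - 35 ≡ 30; y = λ·(21 - 30) - 14 ≡ 0. → (30, 0)
5P: (30, 0) + (14, 29). λ = (29 - 0)/(14 - 30) ≡ 29/21 mod 37. 21⁻¹ ≡ 30 (mod 37), so λ ≡ 19.
  x = λ² - 30 - 14 = 361 - 44 ≡ 21; y = λ·(30 - 21) - 0 ≡ 23. → (21, 23)
6P: (21, 23) + (14, 29). λ = (29 - 23)/(14 - 21) ≡ 6/30 mod 37. 30⁻¹ ≡ 21 (mod 37), so λ ≡ 15.
  x = λ² - 21 - 14 = 225 - 35 ≡ 5; y = λ·(21 - 5) - 23 ≡ 32. → (5, 32)
7P: (5, 32) + (14, 29). λ = (29 - 32)/(14 - 5) ≡ 34/9 mod 37. 9⁻¹ ≡ 33 (mod 37) since 9·33 = 297 ≡ 1, so λ ≡ 12.
  x = λ² - 5 - 14 = 144 - 19 ≡ 14; y = λ·(5 - 14) - 32 ≡ 8. → (14, 8)
8P: (14, 8) + (14, 29): same x and y₁ ≡ -y₂, so the sum is O.
8P = O, so the order is 8.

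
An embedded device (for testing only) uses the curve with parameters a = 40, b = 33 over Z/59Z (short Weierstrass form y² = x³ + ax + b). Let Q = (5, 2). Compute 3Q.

(34, 20)

Repeated addition: build up to 3Q.
2Q: tangent at (5, 2): λ = (3·5² + 40)/(2·2) ≡ 56/4. 4⁻¹ ≡ 15 (mod 59), so λ ≡ 56·15 ≡ 14.
  x = λ² - 5 - 5 = 196 - 10 ≡ 9; y = λ·(5 - 9) - 2 ≡ 1. → (9, 1)
3Q: (9, 1) + (5, 2). λ = (2 - 1)/(5 - 9) ≡ 1/55 mod 59. 55⁻¹ ≡ 44 (mod 59) since 55·44 = 2420 ≡ 1, so λ ≡ 44.
  x = λ² - 9 - 5 = 1936 - 14 ≡ 34; y = λ·(9 - 34) - 1 ≡ 20. → (34, 20)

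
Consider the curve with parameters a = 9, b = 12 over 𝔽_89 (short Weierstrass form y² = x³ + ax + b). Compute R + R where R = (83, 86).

tangent at (83, 86): λ = (3·83² + 9)/(2·86) ≡ 28/83. 83⁻¹ ≡ 74 (mod 89) since 83·74 = 6142 ≡ 1, so λ ≡ 28·74 ≡ 25.
  x = λ² - 83 - 83 = 625 - 166 ≡ 14; y = λ·(83 - 14) - 86 ≡ 37. → (14, 37)

(14, 37)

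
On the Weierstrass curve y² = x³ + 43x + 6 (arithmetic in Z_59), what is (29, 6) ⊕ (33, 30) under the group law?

(33, 29)

(29, 6) + (33, 30). λ = (30 - 6)/(33 - 29) ≡ 24/4 mod 59. 4⁻¹ ≡ 15 (mod 59), so λ ≡ 6.
  x = λ² - 29 - 33 = 36 - 62 ≡ 33; y = λ·(29 - 33) - 6 ≡ 29. → (33, 29)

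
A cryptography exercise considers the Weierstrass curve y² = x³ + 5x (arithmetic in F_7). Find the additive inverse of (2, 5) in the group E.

(2, 2)

-(2, 5) = (2, -5 mod 7) = (2, 2).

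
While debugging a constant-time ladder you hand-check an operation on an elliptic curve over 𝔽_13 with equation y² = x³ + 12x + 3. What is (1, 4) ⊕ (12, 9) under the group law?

(1, 4) + (12, 9). λ = (9 - 4)/(12 - 1) ≡ 5/11 mod 13. 11⁻¹ ≡ 6 (mod 13) since 11·6 = 66 ≡ 1, so λ ≡ 4.
  x = λ² - 1 - 12 = 16 - 13 ≡ 3; y = λ·(1 - 3) - 4 ≡ 1. → (3, 1)

(3, 1)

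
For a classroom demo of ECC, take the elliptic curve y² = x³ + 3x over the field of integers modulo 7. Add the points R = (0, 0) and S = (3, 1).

(0, 0) + (3, 1). λ = (1 - 0)/(3 - 0) ≡ 1/3 mod 7. 3⁻¹ ≡ 5 (mod 7), so λ ≡ 5.
  x = λ² - 0 - 3 = 25 - 3 ≡ 1; y = λ·(0 - 1) - 0 ≡ 2. → (1, 2)

(1, 2)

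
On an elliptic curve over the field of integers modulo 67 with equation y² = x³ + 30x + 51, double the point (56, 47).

tangent at (56, 47): λ = (3·56² + 30)/(2·47) ≡ 58/27. 27⁻¹ ≡ 5 (mod 67), so λ ≡ 58·5 ≡ 22.
  x = λ² - 56 - 56 = 484 - 112 ≡ 37; y = λ·(56 - 37) - 47 ≡ 36. → (37, 36)

(37, 36)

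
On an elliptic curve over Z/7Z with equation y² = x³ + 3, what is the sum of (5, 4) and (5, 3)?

O

The two points share x = 5 and their y-coordinates satisfy 4 + 3 ≡ 0 (mod 7), so they are inverses. Their sum is O.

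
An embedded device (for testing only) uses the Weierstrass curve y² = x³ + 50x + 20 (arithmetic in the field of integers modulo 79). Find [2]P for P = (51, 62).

(67, 46)

tangent at (51, 62): λ = (3·51² + 50)/(2·62) ≡ 32/45. 45⁻¹ ≡ 72 (mod 79), so λ ≡ 32·72 ≡ 13.
  x = λ² - 51 - 51 = 169 - 102 ≡ 67; y = λ·(51 - 67) - 62 ≡ 46. → (67, 46)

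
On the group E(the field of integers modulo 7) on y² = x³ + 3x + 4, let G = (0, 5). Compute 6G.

(0, 5)

Repeated addition: build up to 6G.
2G: tangent at (0, 5): λ = (3·0² + 3)/(2·5) ≡ 3/3. 3⁻¹ ≡ 5 (mod 7), so λ ≡ 3·5 ≡ 1.
  x = λ² - 0 - 0 = 1 - 0 ≡ 1; y = λ·(0 - 1) - 5 ≡ 1. → (1, 1)
3G: (1, 1) + (0, 5). λ = (5 - 1)/(0 - 1) ≡ 4/6 mod 7. 6⁻¹ ≡ 6 (mod 7) since 6·6 = 36 ≡ 1, so λ ≡ 3.
  x = λ² - 1 - 0 = 9 - 1 ≡ 1; y = λ·(1 - 1) - 1 ≡ 6. → (1, 6)
4G: (1, 6) + (0, 5). λ = (5 - 6)/(0 - 1) ≡ 6/6 mod 7. 6⁻¹ ≡ 6 (mod 7) since 6·6 = 36 ≡ 1, so λ ≡ 1.
  x = λ² - 1 - 0 = 1 - 1 ≡ 0; y = λ·(1 - 0) - 6 ≡ 2. → (0, 2)
5G: (0, 2) + (0, 5): same x and y₁ ≡ -y₂, so the sum is 𝒪.
6G: 𝒪 + (0, 5) = (0, 5) (identity).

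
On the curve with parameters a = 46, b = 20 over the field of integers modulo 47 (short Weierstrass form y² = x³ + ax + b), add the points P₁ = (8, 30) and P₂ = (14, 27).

(37, 8)

(8, 30) + (14, 27). λ = (27 - 30)/(14 - 8) ≡ 44/6 mod 47. 6⁻¹ ≡ 8 (mod 47) since 6·8 = 48 ≡ 1, so λ ≡ 23.
  x = λ² - 8 - 14 = 529 - 22 ≡ 37; y = λ·(8 - 37) - 30 ≡ 8. → (37, 8)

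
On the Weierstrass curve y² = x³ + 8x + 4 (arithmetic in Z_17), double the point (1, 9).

tangent at (1, 9): λ = (3·1² + 8)/(2·9) ≡ 11/1. 1⁻¹ ≡ 1 (mod 17) since 1·1 = 1 ≡ 1, so λ ≡ 11·1 ≡ 11.
  x = λ² - 1 - 1 = 121 - 2 ≡ 0; y = λ·(1 - 0) - 9 ≡ 2. → (0, 2)

(0, 2)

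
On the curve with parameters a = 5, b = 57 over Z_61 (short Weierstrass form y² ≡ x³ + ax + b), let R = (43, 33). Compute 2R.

(58, 25)

tangent at (43, 33): λ = (3·43² + 5)/(2·33) ≡ 1/5. 5⁻¹ ≡ 49 (mod 61), so λ ≡ 1·49 ≡ 49.
  x = λ² - 43 - 43 = 2401 - 86 ≡ 58; y = λ·(43 - 58) - 33 ≡ 25. → (58, 25)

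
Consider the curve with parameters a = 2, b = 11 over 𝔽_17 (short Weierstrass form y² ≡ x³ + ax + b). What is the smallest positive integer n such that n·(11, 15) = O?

11

2P: tangent at (11, 15): λ = (3·11² + 2)/(2·15) ≡ 8/13. 13⁻¹ ≡ 4 (mod 17) since 13·4 = 52 ≡ 1, so λ ≡ 8·4 ≡ 15.
  x = λ² - 11 - 11 = 225 - 22 ≡ 16; y = λ·(11 - 16) - 15 ≡ 12. → (16, 12)
3P: (16, 12) + (11, 15). λ = (15 - 12)/(11 - 16) ≡ 3/12 mod 17. 12⁻¹ ≡ 10 (mod 17), so λ ≡ 13.
  x = λ² - 16 - 11 = 169 - 27 ≡ 6; y = λ·(16 - 6) - 12 ≡ 16. → (6, 16)
4P: (6, 16) + (11, 15). λ = (15 - 16)/(11 - 6) ≡ 16/5 mod 17. 5⁻¹ ≡ 7 (mod 17), so λ ≡ 10.
  x = λ² - 6 - 11 = 100 - 17 ≡ 15; y = λ·(6 - 15) - 16 ≡ 13. → (15, 13)
5P: (15, 13) + (11, 15). λ = (15 - 13)/(11 - 15) ≡ 2/13 mod 17. 13⁻¹ ≡ 4 (mod 17), so λ ≡ 8.
  x = λ² - 15 - 11 = 64 - 26 ≡ 4; y = λ·(15 - 4) - 13 ≡ 7. → (4, 7)
6P: (4, 7) + (11, 15). λ = (15 - 7)/(11 - 4) ≡ 8/7 mod 17. 7⁻¹ ≡ 5 (mod 17) since 7·5 = 35 ≡ 1, so λ ≡ 6.
  x = λ² - 4 - 11 = 36 - 15 ≡ 4; y = λ·(4 - 4) - 7 ≡ 10. → (4, 10)
7P: (4, 10) + (11, 15). λ = (15 - 10)/(11 - 4) ≡ 5/7 mod 17. 7⁻¹ ≡ 5 (mod 17), so λ ≡ 8.
  x = λ² - 4 - 11 = 64 - 15 ≡ 15; y = λ·(4 - 15) - 10 ≡ 4. → (15, 4)
8P: (15, 4) + (11, 15). λ = (15 - 4)/(11 - 15) ≡ 11/13 mod 17. 13⁻¹ ≡ 4 (mod 17) since 13·4 = 52 ≡ 1, so λ ≡ 10.
  x = λ² - 15 - 11 = 100 - 26 ≡ 6; y = λ·(15 - 6) - 4 ≡ 1. → (6, 1)
9P: (6, 1) + (11, 15). λ = (15 - 1)/(11 - 6) ≡ 14/5 mod 17. 5⁻¹ ≡ 7 (mod 17), so λ ≡ 13.
  x = λ² - 6 - 11 = 169 - 17 ≡ 16; y = λ·(6 - 16) - 1 ≡ 5. → (16, 5)
10P: (16, 5) + (11, 15). λ = (15 - 5)/(11 - 16) ≡ 10/12 mod 17. 12⁻¹ ≡ 10 (mod 17), so λ ≡ 15.
  x = λ² - 16 - 11 = 225 - 27 ≡ 11; y = λ·(16 - 11) - 5 ≡ 2. → (11, 2)
11P: (11, 2) + (11, 15): same x and y₁ ≡ -y₂, so the sum is O.
11P = O, so the order is 11.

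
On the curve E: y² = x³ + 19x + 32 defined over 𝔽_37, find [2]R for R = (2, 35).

(26, 3)

tangent at (2, 35): λ = (3·2² + 19)/(2·35) ≡ 31/33. 33⁻¹ ≡ 9 (mod 37), so λ ≡ 31·9 ≡ 20.
  x = λ² - 2 - 2 = 400 - 4 ≡ 26; y = λ·(2 - 26) - 35 ≡ 3. → (26, 3)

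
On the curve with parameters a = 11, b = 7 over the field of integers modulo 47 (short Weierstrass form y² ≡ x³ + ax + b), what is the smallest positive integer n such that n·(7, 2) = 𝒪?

3

2P: tangent at (7, 2): λ = (3·7² + 11)/(2·2) ≡ 17/4. 4⁻¹ ≡ 12 (mod 47), so λ ≡ 17·12 ≡ 16.
  x = λ² - 7 - 7 = 256 - 14 ≡ 7; y = λ·(7 - 7) - 2 ≡ 45. → (7, 45)
3P: (7, 45) + (7, 2): same x and y₁ ≡ -y₂, so the sum is 𝒪.
3P = 𝒪, so the order is 3.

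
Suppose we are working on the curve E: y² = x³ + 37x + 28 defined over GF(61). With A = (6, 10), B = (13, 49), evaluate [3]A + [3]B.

First 3A:
Repeated addition: build up to 3A.
2A: tangent at (6, 10): λ = (3·6² + 37)/(2·10) ≡ 23/20. 20⁻¹ ≡ 58 (mod 61) since 20·58 = 1160 ≡ 1, so λ ≡ 23·58 ≡ 53.
  x = λ² - 6 - 6 = 2809 - 12 ≡ 52; y = λ·(6 - 52) - 10 ≡ 53. → (52, 53)
3A: (52, 53) + (6, 10). λ = (10 - 53)/(6 - 52) ≡ 18/15 mod 61. 15⁻¹ ≡ 57 (mod 61), so λ ≡ 50.
  x = λ² - 52 - 6 = 2500 - 58 ≡ 2; y = λ·(52 - 2) - 53 ≡ 7. → (2, 7)
3A = (2, 7).
Next 3B:
Repeated addition: build up to 3B.
2B: tangent at (13, 49): λ = (3·13² + 37)/(2·49) ≡ 56/37. 37⁻¹ ≡ 33 (mod 61), so λ ≡ 56·33 ≡ 18.
  x = λ² - 13 - 13 = 324 - 26 ≡ 54; y = λ·(13 - 54) - 49 ≡ 6. → (54, 6)
3B: (54, 6) + (13, 49). λ = (49 - 6)/(13 - 54) ≡ 43/20 mod 61. 20⁻¹ ≡ 58 (mod 61), so λ ≡ 54.
  x = λ² - 54 - 13 = 2916 - 67 ≡ 43; y = λ·(54 - 43) - 6 ≡ 39. → (43, 39)
3B = (43, 39).
Finally 3A + 3B:
(2, 7) + (43, 39). λ = (39 - 7)/(43 - 2) ≡ 32/41 mod 61. 41⁻¹ ≡ 3 (mod 61) since 41·3 = 123 ≡ 1, so λ ≡ 35.
  x = λ² - 2 - 43 = 1225 - 45 ≡ 21; y = λ·(2 - 21) - 7 ≡ 60. → (21, 60)

(21, 60)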